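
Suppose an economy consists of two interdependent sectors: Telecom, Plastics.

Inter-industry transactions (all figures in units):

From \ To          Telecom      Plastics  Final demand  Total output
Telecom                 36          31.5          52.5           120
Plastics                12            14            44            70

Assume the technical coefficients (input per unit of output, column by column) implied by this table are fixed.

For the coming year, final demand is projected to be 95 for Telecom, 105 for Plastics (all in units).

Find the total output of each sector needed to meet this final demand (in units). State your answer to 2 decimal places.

x_T = 239.32, x_P = 161.17

Technical coefficients a_ij = z_ij / X_j:
  a_TT = 36/120 = 0.30, a_PT = 12/120 = 0.10
  a_TP = 31.5/70 = 0.45, a_PP = 14/70 = 0.20
I − A =
  [   0.70    -0.45]
  [  -0.10     0.80]
det(I−A) = (0.70)(0.80) − (-0.45)(-0.10) = 0.5150
adj(I−A) = [[0.80, 0.45], [0.10, 0.70]]
(I − A)⁻¹ = adj(I−A) / det(I−A) ≈
  [   1.5534     0.8738]
  [   0.1942     1.3592]
x = (I − A)⁻¹ d = adj(I−A)·d / det(I−A), with det(I−A) = 0.5150:
  x_T = (0.80·95 + 0.45·105) / 0.5150 = 123.25 / 0.5150 ≈ 239.32
  x_P = (0.10·95 + 0.70·105) / 0.5150 = 83.00 / 0.5150 ≈ 161.17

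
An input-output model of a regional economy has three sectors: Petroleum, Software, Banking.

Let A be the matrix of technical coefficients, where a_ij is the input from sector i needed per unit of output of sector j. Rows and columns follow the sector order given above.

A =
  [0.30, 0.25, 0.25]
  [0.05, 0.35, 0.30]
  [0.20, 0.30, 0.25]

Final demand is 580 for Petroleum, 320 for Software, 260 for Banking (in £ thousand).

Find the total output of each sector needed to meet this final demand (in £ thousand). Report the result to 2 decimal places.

x_P = 1729.12, x_S = 1224.12, x_B = 1297.42

I − A =
  [   0.70    -0.25    -0.25]
  [  -0.05     0.65    -0.30]
  [  -0.20    -0.30     0.75]
Cofactors of I−A, C_ij = (−1)^(i+j)·(minor ij) (rows/columns in the sector order above):
  C_11 = (0.65)(0.75) − (-0.30)(-0.30) = 0.3975
  C_12 = −[(-0.05)(0.75) − (-0.30)(-0.20)] = 0.0975
  C_13 = (-0.05)(-0.30) − (0.65)(-0.20) = 0.1450
  C_21 = −[(-0.25)(0.75) − (-0.25)(-0.30)] = 0.2625
  C_22 = (0.70)(0.75) − (-0.25)(-0.20) = 0.4750
  C_23 = −[(0.70)(-0.30) − (-0.25)(-0.20)] = 0.2600
  C_31 = (-0.25)(-0.30) − (-0.25)(0.65) = 0.2375
  C_32 = −[(0.70)(-0.30) − (-0.25)(-0.05)] = 0.2225
  C_33 = (0.70)(0.65) − (-0.25)(-0.05) = 0.4425
det(I−A) = Σ_j (I−A)_1j·C_1j = (0.70)(0.3975) + (-0.25)(0.0975) + (-0.25)(0.1450) = 0.217625
adj(I−A) = Cᵀ =
  [ 0.3975   0.2625   0.2375]
  [ 0.0975   0.4750   0.2225]
  [ 0.1450   0.2600   0.4425]
(I − A)⁻¹ = adj(I−A) / det(I−A) ≈
  [   1.8265     1.2062     1.0913]
  [   0.4480     2.1827     1.0224]
  [   0.6663     1.1947     2.0333]
x = (I − A)⁻¹ d = adj(I−A)·d / det(I−A), with det(I−A) = 0.217625:
  x_P = (0.3975·580 + 0.2625·320 + 0.2375·260) / 0.217625 = 376.30 / 0.217625 ≈ 1729.12
  x_S = (0.0975·580 + 0.4750·320 + 0.2225·260) / 0.217625 = 266.40 / 0.217625 ≈ 1224.12
  x_B = (0.1450·580 + 0.2600·320 + 0.4425·260) / 0.217625 = 282.35 / 0.217625 ≈ 1297.42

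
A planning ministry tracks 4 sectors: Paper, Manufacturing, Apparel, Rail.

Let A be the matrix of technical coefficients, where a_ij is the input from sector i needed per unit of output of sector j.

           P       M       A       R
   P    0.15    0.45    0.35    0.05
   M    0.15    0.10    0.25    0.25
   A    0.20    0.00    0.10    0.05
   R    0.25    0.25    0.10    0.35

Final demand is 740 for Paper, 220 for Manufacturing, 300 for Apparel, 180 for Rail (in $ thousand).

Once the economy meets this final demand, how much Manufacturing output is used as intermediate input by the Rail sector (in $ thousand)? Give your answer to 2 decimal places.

I − A =
  [   0.85    -0.45    -0.35    -0.05]
  [  -0.15     0.90    -0.25    -0.25]
  [  -0.20     0.00     0.90    -0.05]
  [  -0.25    -0.25    -0.10     0.65]
Compute the cofactors C_ij = (−1)^(i+j)·(3×3 minor ij) of I−A; the adjugate is their transpose:
adj(I−A) = Cᵀ =
  [ 0.462625   0.276625   0.274875   0.163125]
  [ 0.183875   0.430875   0.213000   0.196250]
  [ 0.117625   0.077250   0.359000   0.066375]
  [ 0.266750   0.284000   0.242875   0.542250]
det(I−A) = Σ_j (I−A)_1j·C_1j = (0.85)(0.462625) + (-0.45)(0.183875) + (-0.35)(0.117625) + (-0.05)(0.266750) = 0.25598125
(I − A)⁻¹ = adj(I−A) / det(I−A) ≈
  [   1.8073     1.0806     1.0738     0.6373]
  [   0.7183     1.6832     0.8321     0.7667]
  [   0.4595     0.3018     1.4024     0.2593]
  [   1.0421     1.1095     0.9488     2.1183]
First solve x = (I − A)⁻¹ d = adj(I−A)·d / det(I−A); in particular x_R = (0.266750·740 + 0.284000·220 + 0.242875·300 + 0.542250·180) / 0.25598125 = 430.3425 / 0.25598125 ≈ 1681.1485.
Intermediate flow from M to R: z_MR = a_MR · x_R = 0.25 × 430.3425 / 0.25598125 = 107.585625 / 0.25598125 ≈ 420.29.

z_MR = 420.29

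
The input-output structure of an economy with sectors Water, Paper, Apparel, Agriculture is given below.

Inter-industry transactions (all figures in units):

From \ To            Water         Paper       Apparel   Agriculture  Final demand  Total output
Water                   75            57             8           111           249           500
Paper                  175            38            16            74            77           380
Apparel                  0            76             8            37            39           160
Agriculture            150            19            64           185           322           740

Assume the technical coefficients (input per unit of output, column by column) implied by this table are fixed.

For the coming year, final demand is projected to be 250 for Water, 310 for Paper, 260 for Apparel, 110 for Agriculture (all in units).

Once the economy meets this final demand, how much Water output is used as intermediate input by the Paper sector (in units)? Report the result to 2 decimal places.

Technical coefficients a_ij = z_ij / X_j:
  a_11 = 75/500 = 0.15, a_21 = 175/500 = 0.35, a_31 = 0/500 = 0.00, a_41 = 150/500 = 0.30
  a_12 = 57/380 = 0.15, a_22 = 38/380 = 0.10, a_32 = 76/380 = 0.20, a_42 = 19/380 = 0.05
  a_13 = 8/160 = 0.05, a_23 = 16/160 = 0.10, a_33 = 8/160 = 0.05, a_43 = 64/160 = 0.40
  a_14 = 111/740 = 0.15, a_24 = 74/740 = 0.10, a_34 = 37/740 = 0.05, a_44 = 185/740 = 0.25
I − A =
  [   0.85    -0.15    -0.05    -0.15]
  [  -0.35     0.90    -0.10    -0.10]
  [   0.00    -0.20     0.95    -0.05]
  [  -0.30    -0.05    -0.40     0.75]
Compute the cofactors C_ij = (−1)^(i+j)·(3×3 minor ij) of I−A; the adjugate is their transpose:
adj(I−A) = Cᵀ =
  [ 0.595250   0.130625   0.105500   0.143500]
  [ 0.272375   0.545125   0.128875   0.135750]
  [ 0.072875   0.122875   0.482500   0.063125]
  [ 0.295125   0.154125   0.308125   0.656375]
det(I−A) = Σ_j (I−A)_1j·C_1j = (0.85)(0.595250) + (-0.15)(0.272375) + (-0.05)(0.072875) + (-0.15)(0.295125) = 0.41719375
(I − A)⁻¹ = adj(I−A) / det(I−A) ≈
  [   1.4268     0.3131     0.2529     0.3440]
  [   0.6529     1.3066     0.3089     0.3254]
  [   0.1747     0.2945     1.1565     0.1513]
  [   0.7074     0.3694     0.7386     1.5733]
First solve x = (I − A)⁻¹ d = adj(I−A)·d / det(I−A); in particular x_2 = (0.272375·250 + 0.545125·310 + 0.128875·260 + 0.135750·110) / 0.41719375 = 285.5225 / 0.41719375 ≈ 684.3882.
Intermediate flow from 1 to 2: z_12 = a_12 · x_2 = 0.15 × 285.5225 / 0.41719375 = 42.828375 / 0.41719375 ≈ 102.66.

z_12 = 102.66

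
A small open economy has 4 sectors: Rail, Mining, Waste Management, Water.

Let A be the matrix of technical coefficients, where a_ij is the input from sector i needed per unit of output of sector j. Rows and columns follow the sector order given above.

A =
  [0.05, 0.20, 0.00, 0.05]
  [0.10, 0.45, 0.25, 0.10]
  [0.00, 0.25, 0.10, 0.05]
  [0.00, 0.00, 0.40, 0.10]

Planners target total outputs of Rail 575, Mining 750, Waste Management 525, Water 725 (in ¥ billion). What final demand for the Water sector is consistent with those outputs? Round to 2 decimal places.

I − A =
  [   0.95    -0.20     0.00    -0.05]
  [  -0.10     0.55    -0.25    -0.10]
  [   0.00    -0.25     0.90    -0.05]
  [   0.00     0.00    -0.40     0.90]
d = (I − A) x:
  d_1 = (+0.95)·575 + (-0.20)·750 + (+0.00)·525 + (-0.05)·725 = 360.00
  d_2 = (-0.10)·575 + (+0.55)·750 + (-0.25)·525 + (-0.10)·725 = 151.25
  d_3 = (+0.00)·575 + (-0.25)·750 + (+0.90)·525 + (-0.05)·725 = 248.75
  d_4 = (+0.00)·575 + (+0.00)·750 + (-0.40)·525 + (+0.90)·725 = 442.50

d_4 = 442.50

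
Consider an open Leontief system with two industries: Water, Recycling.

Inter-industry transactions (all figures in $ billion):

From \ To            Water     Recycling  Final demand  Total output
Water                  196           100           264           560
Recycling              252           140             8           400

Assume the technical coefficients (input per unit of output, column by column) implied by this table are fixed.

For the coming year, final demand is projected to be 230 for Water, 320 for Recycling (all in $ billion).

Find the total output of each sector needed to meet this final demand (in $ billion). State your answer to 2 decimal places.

Technical coefficients a_ij = z_ij / X_j:
  a_WW = 196/560 = 0.35, a_RW = 252/560 = 0.45
  a_WR = 100/400 = 0.25, a_RR = 140/400 = 0.35
I − A =
  [   0.65    -0.25]
  [  -0.45     0.65]
det(I−A) = (0.65)(0.65) − (-0.25)(-0.45) = 0.3100
adj(I−A) = [[0.65, 0.25], [0.45, 0.65]]
(I − A)⁻¹ = adj(I−A) / det(I−A) ≈
  [   2.0968     0.8065]
  [   1.4516     2.0968]
x = (I − A)⁻¹ d = adj(I−A)·d / det(I−A), with det(I−A) = 0.3100:
  x_W = (0.65·230 + 0.25·320) / 0.3100 = 229.50 / 0.3100 ≈ 740.32
  x_R = (0.45·230 + 0.65·320) / 0.3100 = 311.50 / 0.3100 ≈ 1004.84

x_W = 740.32, x_R = 1004.84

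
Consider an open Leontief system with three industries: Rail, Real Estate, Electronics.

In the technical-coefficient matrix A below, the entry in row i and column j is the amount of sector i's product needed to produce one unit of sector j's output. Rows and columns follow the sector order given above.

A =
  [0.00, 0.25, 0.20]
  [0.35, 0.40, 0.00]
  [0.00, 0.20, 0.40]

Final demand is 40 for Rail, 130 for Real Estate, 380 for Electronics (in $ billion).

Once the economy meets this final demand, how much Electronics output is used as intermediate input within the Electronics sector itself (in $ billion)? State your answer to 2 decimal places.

z_33 = 304.67

I − A =
  [   1.00    -0.25    -0.20]
  [  -0.35     0.60     0.00]
  [   0.00    -0.20     0.60]
Cofactors of I−A, C_ij = (−1)^(i+j)·(minor ij) (rows/columns in the sector order above):
  C_11 = (0.60)(0.60) − (0.00)(-0.20) = 0.3600
  C_12 = −[(-0.35)(0.60) − (0.00)(0.00)] = 0.2100
  C_13 = (-0.35)(-0.20) − (0.60)(0.00) = 0.0700
  C_21 = −[(-0.25)(0.60) − (-0.20)(-0.20)] = 0.1900
  C_22 = (1.00)(0.60) − (-0.20)(0.00) = 0.6000
  C_23 = −[(1.00)(-0.20) − (-0.25)(0.00)] = 0.2000
  C_31 = (-0.25)(0.00) − (-0.20)(0.60) = 0.1200
  C_32 = −[(1.00)(0.00) − (-0.20)(-0.35)] = 0.0700
  C_33 = (1.00)(0.60) − (-0.25)(-0.35) = 0.5125
det(I−A) = Σ_j (I−A)_1j·C_1j = (1.00)(0.3600) + (-0.25)(0.2100) + (-0.20)(0.0700) = 0.2935
adj(I−A) = Cᵀ =
  [ 0.3600   0.1900   0.1200]
  [ 0.2100   0.6000   0.0700]
  [ 0.0700   0.2000   0.5125]
(I − A)⁻¹ = adj(I−A) / det(I−A) ≈
  [   1.2266     0.6474     0.4089]
  [   0.7155     2.0443     0.2385]
  [   0.2385     0.6814     1.7462]
First solve x = (I − A)⁻¹ d = adj(I−A)·d / det(I−A); in particular x_3 = (0.0700·40 + 0.2000·130 + 0.5125·380) / 0.2935 = 223.55 / 0.2935 ≈ 761.6695.
Intermediate flow from 3 to 3: z_33 = a_33 · x_3 = 0.40 × 223.55 / 0.2935 = 89.42 / 0.2935 ≈ 304.67.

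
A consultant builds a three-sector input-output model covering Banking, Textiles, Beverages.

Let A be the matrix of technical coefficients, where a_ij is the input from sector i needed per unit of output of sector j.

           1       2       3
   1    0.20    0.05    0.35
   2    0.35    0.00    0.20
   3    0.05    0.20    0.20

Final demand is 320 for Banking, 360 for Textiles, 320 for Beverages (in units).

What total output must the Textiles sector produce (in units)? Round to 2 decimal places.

I − A =
  [   0.80    -0.05    -0.35]
  [  -0.35     1.00    -0.20]
  [  -0.05    -0.20     0.80]
Cofactors of I−A, C_ij = (−1)^(i+j)·(minor ij) (rows/columns in the sector order above):
  C_11 = (1.00)(0.80) − (-0.20)(-0.20) = 0.7600
  C_12 = −[(-0.35)(0.80) − (-0.20)(-0.05)] = 0.2900
  C_13 = (-0.35)(-0.20) − (1.00)(-0.05) = 0.1200
  C_21 = −[(-0.05)(0.80) − (-0.35)(-0.20)] = 0.1100
  C_22 = (0.80)(0.80) − (-0.35)(-0.05) = 0.6225
  C_23 = −[(0.80)(-0.20) − (-0.05)(-0.05)] = 0.1625
  C_31 = (-0.05)(-0.20) − (-0.35)(1.00) = 0.3600
  C_32 = −[(0.80)(-0.20) − (-0.35)(-0.35)] = 0.2825
  C_33 = (0.80)(1.00) − (-0.05)(-0.35) = 0.7825
det(I−A) = Σ_j (I−A)_1j·C_1j = (0.80)(0.7600) + (-0.05)(0.2900) + (-0.35)(0.1200) = 0.5515
adj(I−A) = Cᵀ =
  [ 0.7600   0.1100   0.3600]
  [ 0.2900   0.6225   0.2825]
  [ 0.1200   0.1625   0.7825]
(I − A)⁻¹ = adj(I−A) / det(I−A) ≈
  [   1.3781     0.1995     0.6528]
  [   0.5258     1.1287     0.5122]
  [   0.2176     0.2947     1.4189]
x = (I − A)⁻¹ d = adj(I−A)·d / det(I−A), with det(I−A) = 0.5515:
  x_1 = (0.7600·320 + 0.1100·360 + 0.3600·320) / 0.5515 = 398.00 / 0.5515 ≈ 721.67
  x_2 = (0.2900·320 + 0.6225·360 + 0.2825·320) / 0.5515 = 407.30 / 0.5515 ≈ 738.53
  x_3 = (0.1200·320 + 0.1625·360 + 0.7825·320) / 0.5515 = 347.30 / 0.5515 ≈ 629.74

x_2 = 738.53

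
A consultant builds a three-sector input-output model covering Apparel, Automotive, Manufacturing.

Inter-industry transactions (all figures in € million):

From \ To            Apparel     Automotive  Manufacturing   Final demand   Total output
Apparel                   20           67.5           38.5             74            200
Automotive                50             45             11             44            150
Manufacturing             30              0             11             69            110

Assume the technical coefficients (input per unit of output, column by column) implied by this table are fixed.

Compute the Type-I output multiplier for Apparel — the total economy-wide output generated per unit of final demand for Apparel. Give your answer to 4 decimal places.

Technical coefficients a_ij = z_ij / X_j:
  a_11 = 20/200 = 0.10, a_21 = 50/200 = 0.25, a_31 = 30/200 = 0.15
  a_12 = 67.5/150 = 0.45, a_22 = 45/150 = 0.30, a_32 = 0/150 = 0.00
  a_13 = 38.5/110 = 0.35, a_23 = 11/110 = 0.10, a_33 = 11/110 = 0.10
I − A =
  [   0.90    -0.45    -0.35]
  [  -0.25     0.70    -0.10]
  [  -0.15     0.00     0.90]
Cofactors of I−A, C_ij = (−1)^(i+j)·(minor ij) (rows/columns in the sector order above):
  C_11 = (0.70)(0.90) − (-0.10)(0.00) = 0.6300
  C_12 = −[(-0.25)(0.90) − (-0.10)(-0.15)] = 0.2400
  C_13 = (-0.25)(0.00) − (0.70)(-0.15) = 0.1050
  C_21 = −[(-0.45)(0.90) − (-0.35)(0.00)] = 0.4050
  C_22 = (0.90)(0.90) − (-0.35)(-0.15) = 0.7575
  C_23 = −[(0.90)(0.00) − (-0.45)(-0.15)] = 0.0675
  C_31 = (-0.45)(-0.10) − (-0.35)(0.70) = 0.2900
  C_32 = −[(0.90)(-0.10) − (-0.35)(-0.25)] = 0.1775
  C_33 = (0.90)(0.70) − (-0.45)(-0.25) = 0.5175
det(I−A) = Σ_j (I−A)_1j·C_1j = (0.90)(0.6300) + (-0.45)(0.2400) + (-0.35)(0.1050) = 0.42225
adj(I−A) = Cᵀ =
  [ 0.6300   0.4050   0.2900]
  [ 0.2400   0.7575   0.1775]
  [ 0.1050   0.0675   0.5175]
(I − A)⁻¹ = adj(I−A) / det(I−A) ≈
  [   1.49201     0.95915     0.68680]
  [   0.56838     1.79396     0.42037]
  [   0.24867     0.15986     1.22558]
The output multiplier for sector j is the column-j sum of the Leontief inverse (I − A)⁻¹ = adj(I−A) / det(I−A).
Column 1 of adj(I−A): (0.6300, 0.2400, 0.1050); det(I−A) = 0.42225.
m_1 = (0.6300 + 0.2400 + 0.1050) / 0.42225 = 0.975 / 0.42225 ≈ 2.3091.

m_1 = 2.3091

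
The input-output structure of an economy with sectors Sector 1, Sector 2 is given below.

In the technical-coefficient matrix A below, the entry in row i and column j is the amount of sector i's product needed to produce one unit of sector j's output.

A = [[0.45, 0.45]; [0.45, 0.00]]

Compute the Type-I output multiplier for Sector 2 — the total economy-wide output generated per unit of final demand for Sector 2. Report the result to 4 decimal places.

m_2 = 2.8777

I − A =
  [   0.55    -0.45]
  [  -0.45     1.00]
det(I−A) = (0.55)(1.00) − (-0.45)(-0.45) = 0.3475
adj(I−A) = [[1.00, 0.45], [0.45, 0.55]]
(I − A)⁻¹ = adj(I−A) / det(I−A) ≈
  [   2.87770     1.29496]
  [   1.29496     1.58273]
The output multiplier for sector j is the column-j sum of the Leontief inverse (I − A)⁻¹ = adj(I−A) / det(I−A).
Column 2 of adj(I−A): (0.45, 0.55); det(I−A) = 0.3475.
m_2 = (0.45 + 0.55) / 0.3475 = 1.00 / 0.3475 ≈ 2.8777.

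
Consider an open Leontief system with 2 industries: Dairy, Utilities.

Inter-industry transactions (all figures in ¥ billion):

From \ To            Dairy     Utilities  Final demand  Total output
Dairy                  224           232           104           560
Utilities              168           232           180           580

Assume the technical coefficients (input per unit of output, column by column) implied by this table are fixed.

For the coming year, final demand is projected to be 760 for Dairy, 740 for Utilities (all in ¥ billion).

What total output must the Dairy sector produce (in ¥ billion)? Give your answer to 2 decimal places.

x_D = 3133.33

Technical coefficients a_ij = z_ij / X_j:
  a_DD = 224/560 = 0.40, a_UD = 168/560 = 0.30
  a_DU = 232/580 = 0.40, a_UU = 232/580 = 0.40
I − A =
  [   0.60    -0.40]
  [  -0.30     0.60]
det(I−A) = (0.60)(0.60) − (-0.40)(-0.30) = 0.2400
adj(I−A) = [[0.60, 0.40], [0.30, 0.60]]
(I − A)⁻¹ = adj(I−A) / det(I−A) ≈
  [   2.5000     1.6667]
  [   1.2500     2.5000]
x = (I − A)⁻¹ d = adj(I−A)·d / det(I−A), with det(I−A) = 0.2400:
  x_D = (0.60·760 + 0.40·740) / 0.2400 = 752.00 / 0.2400 ≈ 3133.33
  x_U = (0.30·760 + 0.60·740) / 0.2400 = 672.00 / 0.2400 = 2800.00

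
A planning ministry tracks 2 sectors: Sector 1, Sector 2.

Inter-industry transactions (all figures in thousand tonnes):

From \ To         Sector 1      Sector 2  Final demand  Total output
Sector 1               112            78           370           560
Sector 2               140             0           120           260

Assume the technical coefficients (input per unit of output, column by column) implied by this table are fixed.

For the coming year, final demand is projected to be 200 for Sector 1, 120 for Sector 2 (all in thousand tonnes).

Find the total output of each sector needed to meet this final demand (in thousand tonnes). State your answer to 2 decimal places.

Technical coefficients a_ij = z_ij / X_j:
  a_11 = 112/560 = 0.20, a_21 = 140/560 = 0.25
  a_12 = 78/260 = 0.30, a_22 = 0/260 = 0.00
I − A =
  [   0.80    -0.30]
  [  -0.25     1.00]
det(I−A) = (0.80)(1.00) − (-0.30)(-0.25) = 0.7250
adj(I−A) = [[1.00, 0.30], [0.25, 0.80]]
(I − A)⁻¹ = adj(I−A) / det(I−A) ≈
  [   1.3793     0.4138]
  [   0.3448     1.1034]
x = (I − A)⁻¹ d = adj(I−A)·d / det(I−A), with det(I−A) = 0.7250:
  x_1 = (1.00·200 + 0.30·120) / 0.7250 = 236.00 / 0.7250 ≈ 325.52
  x_2 = (0.25·200 + 0.80·120) / 0.7250 = 146.00 / 0.7250 ≈ 201.38

x_1 = 325.52, x_2 = 201.38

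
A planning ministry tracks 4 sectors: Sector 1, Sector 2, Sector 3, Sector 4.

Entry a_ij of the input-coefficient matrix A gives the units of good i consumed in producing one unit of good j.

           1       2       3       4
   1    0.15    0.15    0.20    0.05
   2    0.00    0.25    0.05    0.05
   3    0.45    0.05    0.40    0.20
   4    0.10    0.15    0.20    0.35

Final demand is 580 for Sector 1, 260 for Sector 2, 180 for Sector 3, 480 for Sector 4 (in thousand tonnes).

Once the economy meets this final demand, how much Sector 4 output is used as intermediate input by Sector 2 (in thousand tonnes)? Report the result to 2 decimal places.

z_42 = 87.64

I − A =
  [   0.85    -0.15    -0.20    -0.05]
  [   0.00     0.75    -0.05    -0.05]
  [  -0.45    -0.05     0.60    -0.20]
  [  -0.10    -0.15    -0.20     0.65]
Compute the cofactors C_ij = (−1)^(i+j)·(3×3 minor ij) of I−A; the adjugate is their transpose:
adj(I−A) = Cᵀ =
  [ 0.254375   0.070000   0.110250   0.058875]
  [ 0.023125   0.227500   0.036875   0.030625]
  [ 0.231250   0.103125   0.403500   0.149875]
  [ 0.115625   0.095000   0.149625   0.309500]
det(I−A) = Σ_j (I−A)_1j·C_1j = (0.85)(0.254375) + (-0.15)(0.023125) + (-0.20)(0.231250) + (-0.05)(0.115625) = 0.16071875
(I − A)⁻¹ = adj(I−A) / det(I−A) ≈
  [   1.5827     0.4355     0.6860     0.3663]
  [   0.1439     1.4155     0.2294     0.1906]
  [   1.4388     0.6416     2.5106     0.9325]
  [   0.7194     0.5911     0.9310     1.9257]
First solve x = (I − A)⁻¹ d = adj(I−A)·d / det(I−A); in particular x_2 = (0.023125·580 + 0.227500·260 + 0.036875·180 + 0.030625·480) / 0.16071875 = 93.90 / 0.16071875 ≈ 584.2504.
Intermediate flow from 4 to 2: z_42 = a_42 · x_2 = 0.15 × 93.90 / 0.16071875 = 14.085 / 0.16071875 ≈ 87.64.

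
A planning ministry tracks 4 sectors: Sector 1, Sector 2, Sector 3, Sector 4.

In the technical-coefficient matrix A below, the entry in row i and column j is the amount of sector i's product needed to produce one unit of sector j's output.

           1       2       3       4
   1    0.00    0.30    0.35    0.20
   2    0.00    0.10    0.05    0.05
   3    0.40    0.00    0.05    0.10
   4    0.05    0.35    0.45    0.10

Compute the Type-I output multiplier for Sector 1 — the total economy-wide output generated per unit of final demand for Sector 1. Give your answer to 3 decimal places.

I − A =
  [   1.00    -0.30    -0.35    -0.20]
  [   0.00     0.90    -0.05    -0.05]
  [  -0.40     0.00     0.95    -0.10]
  [  -0.05    -0.35    -0.45     0.90]
Compute the cofactors C_ij = (−1)^(i+j)·(3×3 minor ij) of I−A; the adjugate is their transpose:
adj(I−A) = Cᵀ =
  [ 0.710625   0.321750   0.382125   0.218250]
  [ 0.029625   0.636750   0.067875   0.049500]
  [ 0.321500   0.172500   0.782750   0.168000]
  [ 0.211750   0.351750   0.439000   0.723000]
det(I−A) = Σ_j (I−A)_1j·C_1j = (1.00)(0.710625) + (-0.30)(0.029625) + (-0.35)(0.321500) + (-0.20)(0.211750) = 0.5468625
(I − A)⁻¹ = adj(I−A) / det(I−A) ≈
  [   1.2995     0.5884     0.6988     0.3991]
  [   0.0542     1.1644     0.1241     0.0905]
  [   0.5879     0.3154     1.4313     0.3072]
  [   0.3872     0.6432     0.8028     1.3221]
The output multiplier for sector j is the column-j sum of the Leontief inverse (I − A)⁻¹ = adj(I−A) / det(I−A).
Column 1 of adj(I−A): (0.710625, 0.029625, 0.321500, 0.211750); det(I−A) = 0.5468625.
m_1 = (0.710625 + 0.029625 + 0.321500 + 0.211750) / 0.5468625 = 1.2735 / 0.5468625 ≈ 2.329.

m_1 = 2.329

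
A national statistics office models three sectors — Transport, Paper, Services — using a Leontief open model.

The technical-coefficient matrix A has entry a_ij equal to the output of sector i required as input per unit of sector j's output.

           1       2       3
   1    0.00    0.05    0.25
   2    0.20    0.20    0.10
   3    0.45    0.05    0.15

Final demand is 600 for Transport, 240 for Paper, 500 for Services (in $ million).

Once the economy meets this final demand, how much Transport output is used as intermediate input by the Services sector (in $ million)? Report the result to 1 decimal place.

I − A =
  [   1.00    -0.05    -0.25]
  [  -0.20     0.80    -0.10]
  [  -0.45    -0.05     0.85]
Cofactors of I−A, C_ij = (−1)^(i+j)·(minor ij) (rows/columns in the sector order above):
  C_11 = (0.80)(0.85) − (-0.10)(-0.05) = 0.6750
  C_12 = −[(-0.20)(0.85) − (-0.10)(-0.45)] = 0.2150
  C_13 = (-0.20)(-0.05) − (0.80)(-0.45) = 0.3700
  C_21 = −[(-0.05)(0.85) − (-0.25)(-0.05)] = 0.0550
  C_22 = (1.00)(0.85) − (-0.25)(-0.45) = 0.7375
  C_23 = −[(1.00)(-0.05) − (-0.05)(-0.45)] = 0.0725
  C_31 = (-0.05)(-0.10) − (-0.25)(0.80) = 0.2050
  C_32 = −[(1.00)(-0.10) − (-0.25)(-0.20)] = 0.1500
  C_33 = (1.00)(0.80) − (-0.05)(-0.20) = 0.7900
det(I−A) = Σ_j (I−A)_1j·C_1j = (1.00)(0.6750) + (-0.05)(0.2150) + (-0.25)(0.3700) = 0.57175
adj(I−A) = Cᵀ =
  [ 0.6750   0.0550   0.2050]
  [ 0.2150   0.7375   0.1500]
  [ 0.3700   0.0725   0.7900]
(I − A)⁻¹ = adj(I−A) / det(I−A) ≈
  [   1.1806     0.0962     0.3585]
  [   0.3760     1.2899     0.2624]
  [   0.6471     0.1268     1.3817]
First solve x = (I − A)⁻¹ d = adj(I−A)·d / det(I−A); in particular x_3 = (0.3700·600 + 0.0725·240 + 0.7900·500) / 0.57175 = 634.40 / 0.57175 ≈ 1109.576.
Intermediate flow from 1 to 3: z_13 = a_13 · x_3 = 0.25 × 634.40 / 0.57175 = 158.60 / 0.57175 ≈ 277.4.

z_13 = 277.4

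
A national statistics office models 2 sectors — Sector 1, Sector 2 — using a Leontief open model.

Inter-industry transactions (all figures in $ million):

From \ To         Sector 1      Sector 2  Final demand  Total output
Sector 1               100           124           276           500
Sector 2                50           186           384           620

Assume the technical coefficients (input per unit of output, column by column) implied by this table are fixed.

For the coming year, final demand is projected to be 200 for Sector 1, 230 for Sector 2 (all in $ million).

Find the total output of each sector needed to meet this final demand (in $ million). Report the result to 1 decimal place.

x_1 = 344.4, x_2 = 377.8

Technical coefficients a_ij = z_ij / X_j:
  a_11 = 100/500 = 0.20, a_21 = 50/500 = 0.10
  a_12 = 124/620 = 0.20, a_22 = 186/620 = 0.30
I − A =
  [   0.80    -0.20]
  [  -0.10     0.70]
det(I−A) = (0.80)(0.70) − (-0.20)(-0.10) = 0.5400
adj(I−A) = [[0.70, 0.20], [0.10, 0.80]]
(I − A)⁻¹ = adj(I−A) / det(I−A) ≈
  [   1.2963     0.3704]
  [   0.1852     1.4815]
x = (I − A)⁻¹ d = adj(I−A)·d / det(I−A), with det(I−A) = 0.5400:
  x_1 = (0.70·200 + 0.20·230) / 0.5400 = 186.00 / 0.5400 ≈ 344.4
  x_2 = (0.10·200 + 0.80·230) / 0.5400 = 204.00 / 0.5400 ≈ 377.8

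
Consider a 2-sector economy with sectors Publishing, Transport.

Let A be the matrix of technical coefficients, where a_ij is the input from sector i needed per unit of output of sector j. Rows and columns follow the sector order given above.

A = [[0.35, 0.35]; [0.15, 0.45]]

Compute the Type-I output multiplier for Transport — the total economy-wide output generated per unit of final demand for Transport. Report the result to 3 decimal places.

m_T = 3.279

I − A =
  [   0.65    -0.35]
  [  -0.15     0.55]
det(I−A) = (0.65)(0.55) − (-0.35)(-0.15) = 0.3050
adj(I−A) = [[0.55, 0.35], [0.15, 0.65]]
(I − A)⁻¹ = adj(I−A) / det(I−A) ≈
  [   1.8033     1.1475]
  [   0.4918     2.1311]
The output multiplier for sector j is the column-j sum of the Leontief inverse (I − A)⁻¹ = adj(I−A) / det(I−A).
Column T of adj(I−A): (0.35, 0.65); det(I−A) = 0.3050.
m_T = (0.35 + 0.65) / 0.3050 = 1.00 / 0.3050 ≈ 3.279.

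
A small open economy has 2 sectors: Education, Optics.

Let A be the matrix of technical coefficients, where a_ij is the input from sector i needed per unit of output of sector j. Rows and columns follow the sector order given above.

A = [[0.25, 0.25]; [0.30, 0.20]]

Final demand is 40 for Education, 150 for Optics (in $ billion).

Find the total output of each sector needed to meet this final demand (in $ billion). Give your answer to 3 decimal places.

x_E = 132.381, x_O = 237.143

I − A =
  [   0.75    -0.25]
  [  -0.30     0.80]
det(I−A) = (0.75)(0.80) − (-0.25)(-0.30) = 0.5250
adj(I−A) = [[0.80, 0.25], [0.30, 0.75]]
(I − A)⁻¹ = adj(I−A) / det(I−A) ≈
  [   1.5238     0.4762]
  [   0.5714     1.4286]
x = (I − A)⁻¹ d = adj(I−A)·d / det(I−A), with det(I−A) = 0.5250:
  x_E = (0.80·40 + 0.25·150) / 0.5250 = 69.50 / 0.5250 ≈ 132.381
  x_O = (0.30·40 + 0.75·150) / 0.5250 = 124.50 / 0.5250 ≈ 237.143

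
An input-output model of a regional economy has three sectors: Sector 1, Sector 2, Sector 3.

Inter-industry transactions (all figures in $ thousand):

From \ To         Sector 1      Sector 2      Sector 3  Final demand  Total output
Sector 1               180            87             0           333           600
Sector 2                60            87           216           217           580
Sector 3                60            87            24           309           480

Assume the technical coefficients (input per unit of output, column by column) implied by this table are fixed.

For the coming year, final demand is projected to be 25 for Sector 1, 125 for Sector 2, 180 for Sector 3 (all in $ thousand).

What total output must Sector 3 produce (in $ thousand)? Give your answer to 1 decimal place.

Technical coefficients a_ij = z_ij / X_j:
  a_11 = 180/600 = 0.30, a_21 = 60/600 = 0.10, a_31 = 60/600 = 0.10
  a_12 = 87/580 = 0.15, a_22 = 87/580 = 0.15, a_32 = 87/580 = 0.15
  a_13 = 0/480 = 0.00, a_23 = 216/480 = 0.45, a_33 = 24/480 = 0.05
I − A =
  [   0.70    -0.15     0.00]
  [  -0.10     0.85    -0.45]
  [  -0.10    -0.15     0.95]
Cofactors of I−A, C_ij = (−1)^(i+j)·(minor ij) (rows/columns in the sector order above):
  C_11 = (0.85)(0.95) − (-0.45)(-0.15) = 0.7400
  C_12 = −[(-0.10)(0.95) − (-0.45)(-0.10)] = 0.1400
  C_13 = (-0.10)(-0.15) − (0.85)(-0.10) = 0.1000
  C_21 = −[(-0.15)(0.95) − (0.00)(-0.15)] = 0.1425
  C_22 = (0.70)(0.95) − (0.00)(-0.10) = 0.6650
  C_23 = −[(0.70)(-0.15) − (-0.15)(-0.10)] = 0.1200
  C_31 = (-0.15)(-0.45) − (0.00)(0.85) = 0.0675
  C_32 = −[(0.70)(-0.45) − (0.00)(-0.10)] = 0.3150
  C_33 = (0.70)(0.85) − (-0.15)(-0.10) = 0.5800
det(I−A) = Σ_j (I−A)_1j·C_1j = (0.70)(0.7400) + (-0.15)(0.1400) + (0.00)(0.1000) = 0.4970
adj(I−A) = Cᵀ =
  [ 0.7400   0.1425   0.0675]
  [ 0.1400   0.6650   0.3150]
  [ 0.1000   0.1200   0.5800]
(I − A)⁻¹ = adj(I−A) / det(I−A) ≈
  [   1.4889     0.2867     0.1358]
  [   0.2817     1.3380     0.6338]
  [   0.2012     0.2414     1.1670]
x = (I − A)⁻¹ d = adj(I−A)·d / det(I−A), with det(I−A) = 0.4970:
  x_1 = (0.7400·25 + 0.1425·125 + 0.0675·180) / 0.4970 = 48.4625 / 0.4970 ≈ 97.5
  x_2 = (0.1400·25 + 0.6650·125 + 0.3150·180) / 0.4970 = 143.325 / 0.4970 ≈ 288.4
  x_3 = (0.1000·25 + 0.1200·125 + 0.5800·180) / 0.4970 = 121.90 / 0.4970 ≈ 245.3

x_3 = 245.3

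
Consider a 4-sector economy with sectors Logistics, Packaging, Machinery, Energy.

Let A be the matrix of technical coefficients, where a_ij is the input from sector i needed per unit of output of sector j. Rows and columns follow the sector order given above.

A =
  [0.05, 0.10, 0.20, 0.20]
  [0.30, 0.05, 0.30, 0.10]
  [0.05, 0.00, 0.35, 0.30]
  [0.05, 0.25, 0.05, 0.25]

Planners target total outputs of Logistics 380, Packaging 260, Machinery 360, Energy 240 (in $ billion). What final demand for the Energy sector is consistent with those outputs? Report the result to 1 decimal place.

d_E = 78.0

I − A =
  [   0.95    -0.10    -0.20    -0.20]
  [  -0.30     0.95    -0.30    -0.10]
  [  -0.05     0.00     0.65    -0.30]
  [  -0.05    -0.25    -0.05     0.75]
d = (I − A) x:
  d_L = (+0.95)·380 + (-0.10)·260 + (-0.20)·360 + (-0.20)·240 = 215.0
  d_P = (-0.30)·380 + (+0.95)·260 + (-0.30)·360 + (-0.10)·240 = 1.0
  d_M = (-0.05)·380 + (+0.00)·260 + (+0.65)·360 + (-0.30)·240 = 143.0
  d_E = (-0.05)·380 + (-0.25)·260 + (-0.05)·360 + (+0.75)·240 = 78.0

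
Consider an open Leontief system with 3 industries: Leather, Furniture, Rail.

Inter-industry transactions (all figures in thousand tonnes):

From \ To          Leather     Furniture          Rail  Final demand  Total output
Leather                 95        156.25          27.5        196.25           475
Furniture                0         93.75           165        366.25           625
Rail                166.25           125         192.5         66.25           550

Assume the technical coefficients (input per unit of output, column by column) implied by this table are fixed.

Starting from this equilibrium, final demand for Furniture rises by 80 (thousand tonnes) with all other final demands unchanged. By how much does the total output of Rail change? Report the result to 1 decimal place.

Δx_3 = 56.1

Technical coefficients a_ij = z_ij / X_j:
  a_11 = 95/475 = 0.20, a_21 = 0/475 = 0.00, a_31 = 166.25/475 = 0.35
  a_12 = 156.25/625 = 0.25, a_22 = 93.75/625 = 0.15, a_32 = 125/625 = 0.20
  a_13 = 27.5/550 = 0.05, a_23 = 165/550 = 0.30, a_33 = 192.5/550 = 0.35
I − A =
  [   0.80    -0.25    -0.05]
  [   0.00     0.85    -0.30]
  [  -0.35    -0.20     0.65]
Cofactors of I−A, C_ij = (−1)^(i+j)·(minor ij) (rows/columns in the sector order above):
  C_11 = (0.85)(0.65) − (-0.30)(-0.20) = 0.4925
  C_12 = −[(0.00)(0.65) − (-0.30)(-0.35)] = 0.1050
  C_13 = (0.00)(-0.20) − (0.85)(-0.35) = 0.2975
  C_21 = −[(-0.25)(0.65) − (-0.05)(-0.20)] = 0.1725
  C_22 = (0.80)(0.65) − (-0.05)(-0.35) = 0.5025
  C_23 = −[(0.80)(-0.20) − (-0.25)(-0.35)] = 0.2475
  C_31 = (-0.25)(-0.30) − (-0.05)(0.85) = 0.1175
  C_32 = −[(0.80)(-0.30) − (-0.05)(0.00)] = 0.2400
  C_33 = (0.80)(0.85) − (-0.25)(0.00) = 0.6800
det(I−A) = Σ_j (I−A)_1j·C_1j = (0.80)(0.4925) + (-0.25)(0.1050) + (-0.05)(0.2975) = 0.352875
adj(I−A) = Cᵀ =
  [ 0.4925   0.1725   0.1175]
  [ 0.1050   0.5025   0.2400]
  [ 0.2975   0.2475   0.6800]
(I − A)⁻¹ = adj(I−A) / det(I−A) ≈
  [   1.3957     0.4888     0.3330]
  [   0.2976     1.4240     0.6801]
  [   0.8431     0.7014     1.9270]
Δx = (I − A)⁻¹ Δd with Δd having +80 in the Furniture component and 0 elsewhere.
So Δx_3 = L_32 · (+80), where L_32 = adj(I−A)_32 / det(I−A) = 0.2475 / 0.352875.
Δx_3 = 0.2475 × (+80) / 0.352875 = 19.80 / 0.352875 ≈ 56.1.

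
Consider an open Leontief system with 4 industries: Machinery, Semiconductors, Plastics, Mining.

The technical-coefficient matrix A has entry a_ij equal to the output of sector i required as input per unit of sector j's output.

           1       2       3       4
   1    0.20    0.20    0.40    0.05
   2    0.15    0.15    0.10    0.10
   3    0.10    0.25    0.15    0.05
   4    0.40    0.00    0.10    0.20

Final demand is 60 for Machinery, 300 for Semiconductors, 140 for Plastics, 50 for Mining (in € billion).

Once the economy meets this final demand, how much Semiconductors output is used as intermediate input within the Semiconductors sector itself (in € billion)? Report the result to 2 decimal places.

I − A =
  [   0.80    -0.20    -0.40    -0.05]
  [  -0.15     0.85    -0.10    -0.10]
  [  -0.10    -0.25     0.85    -0.05]
  [  -0.40     0.00    -0.10     0.80]
Compute the cofactors C_ij = (−1)^(i+j)·(3×3 minor ij) of I−A; the adjugate is their transpose:
adj(I−A) = Cᵀ =
  [ 0.551250   0.216250   0.294250   0.079875]
  [ 0.146250   0.482500   0.134750   0.077875]
  [ 0.125000   0.175000   0.495000   0.060625]
  [ 0.291250   0.130000   0.209000   0.481500]
det(I−A) = Σ_j (I−A)_1j·C_1j = (0.80)(0.551250) + (-0.20)(0.146250) + (-0.40)(0.125000) + (-0.05)(0.291250) = 0.3471875
(I − A)⁻¹ = adj(I−A) / det(I−A) ≈
  [   1.5878     0.6229     0.8475     0.2301]
  [   0.4212     1.3897     0.3881     0.2243]
  [   0.3600     0.5041     1.4257     0.1746]
  [   0.8389     0.3744     0.6020     1.3869]
First solve x = (I − A)⁻¹ d = adj(I−A)·d / det(I−A); in particular x_2 = (0.146250·60 + 0.482500·300 + 0.134750·140 + 0.077875·50) / 0.3471875 = 176.28375 / 0.3471875 ≈ 507.7480.
Intermediate flow from 2 to 2: z_22 = a_22 · x_2 = 0.15 × 176.28375 / 0.3471875 = 26.4425625 / 0.3471875 ≈ 76.16.

z_22 = 76.16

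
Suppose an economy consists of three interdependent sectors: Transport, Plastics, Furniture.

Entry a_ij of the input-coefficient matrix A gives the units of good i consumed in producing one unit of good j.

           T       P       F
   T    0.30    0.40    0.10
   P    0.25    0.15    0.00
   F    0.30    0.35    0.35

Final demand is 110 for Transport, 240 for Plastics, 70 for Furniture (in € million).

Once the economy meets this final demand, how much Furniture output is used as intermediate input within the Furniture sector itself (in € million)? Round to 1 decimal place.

z_FF = 194.7

I − A =
  [   0.70    -0.40    -0.10]
  [  -0.25     0.85     0.00]
  [  -0.30    -0.35     0.65]
Cofactors of I−A, C_ij = (−1)^(i+j)·(minor ij) (rows/columns in the sector order above):
  C_11 = (0.85)(0.65) − (0.00)(-0.35) = 0.5525
  C_12 = −[(-0.25)(0.65) − (0.00)(-0.30)] = 0.1625
  C_13 = (-0.25)(-0.35) − (0.85)(-0.30) = 0.3425
  C_21 = −[(-0.40)(0.65) − (-0.10)(-0.35)] = 0.2950
  C_22 = (0.70)(0.65) − (-0.10)(-0.30) = 0.4250
  C_23 = −[(0.70)(-0.35) − (-0.40)(-0.30)] = 0.3650
  C_31 = (-0.40)(0.00) − (-0.10)(0.85) = 0.0850
  C_32 = −[(0.70)(0.00) − (-0.10)(-0.25)] = 0.0250
  C_33 = (0.70)(0.85) − (-0.40)(-0.25) = 0.4950
det(I−A) = Σ_j (I−A)_1j·C_1j = (0.70)(0.5525) + (-0.40)(0.1625) + (-0.10)(0.3425) = 0.2875
adj(I−A) = Cᵀ =
  [ 0.5525   0.2950   0.0850]
  [ 0.1625   0.4250   0.0250]
  [ 0.3425   0.3650   0.4950]
(I − A)⁻¹ = adj(I−A) / det(I−A) ≈
  [   1.9217     1.0261     0.2957]
  [   0.5652     1.4783     0.0870]
  [   1.1913     1.2696     1.7217]
First solve x = (I − A)⁻¹ d = adj(I−A)·d / det(I−A); in particular x_F = (0.3425·110 + 0.3650·240 + 0.4950·70) / 0.2875 = 159.925 / 0.2875 ≈ 556.261.
Intermediate flow from F to F: z_FF = a_FF · x_F = 0.35 × 159.925 / 0.2875 = 55.97375 / 0.2875 ≈ 194.7.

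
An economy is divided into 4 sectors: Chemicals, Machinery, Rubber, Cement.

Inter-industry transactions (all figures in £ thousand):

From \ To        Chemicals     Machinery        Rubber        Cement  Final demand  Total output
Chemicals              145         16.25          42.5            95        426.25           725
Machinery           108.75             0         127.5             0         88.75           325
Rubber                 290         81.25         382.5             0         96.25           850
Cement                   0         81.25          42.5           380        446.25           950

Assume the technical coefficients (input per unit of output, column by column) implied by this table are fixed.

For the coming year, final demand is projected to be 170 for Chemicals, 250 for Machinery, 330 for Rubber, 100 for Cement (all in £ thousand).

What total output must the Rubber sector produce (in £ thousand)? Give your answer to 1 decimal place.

Technical coefficients a_ij = z_ij / X_j:
  a_11 = 145/725 = 0.20, a_21 = 108.75/725 = 0.15, a_31 = 290/725 = 0.40, a_41 = 0/725 = 0.00
  a_12 = 16.25/325 = 0.05, a_22 = 0/325 = 0.00, a_32 = 81.25/325 = 0.25, a_42 = 81.25/325 = 0.25
  a_13 = 42.5/850 = 0.05, a_23 = 127.5/850 = 0.15, a_33 = 382.5/850 = 0.45, a_43 = 42.5/850 = 0.05
  a_14 = 95/950 = 0.10, a_24 = 0/950 = 0.00, a_34 = 0/950 = 0.00, a_44 = 380/950 = 0.40
I − A =
  [   0.80    -0.05    -0.05    -0.10]
  [  -0.15     1.00    -0.15     0.00]
  [  -0.40    -0.25     0.55     0.00]
  [   0.00    -0.25    -0.05     0.60]
Compute the cofactors C_ij = (−1)^(i+j)·(3×3 minor ij) of I−A; the adjugate is their transpose:
adj(I−A) = Cᵀ =
  [ 0.30750   0.03900   0.04325   0.05125]
  [ 0.08550   0.25000   0.07725   0.01425]
  [ 0.26250   0.14200   0.47175   0.04375]
  [ 0.05750   0.11600   0.07150   0.38100]
det(I−A) = Σ_j (I−A)_1j·C_1j = (0.80)(0.30750) + (-0.05)(0.08550) + (-0.05)(0.26250) + (-0.10)(0.05750) = 0.22285
(I − A)⁻¹ = adj(I−A) / det(I−A) ≈
  [   1.3799     0.1750     0.1941     0.2300]
  [   0.3837     1.1218     0.3466     0.0639]
  [   1.1779     0.6372     2.1169     0.1963]
  [   0.2580     0.5205     0.3208     1.7097]
x = (I − A)⁻¹ d = adj(I−A)·d / det(I−A), with det(I−A) = 0.22285:
  x_1 = (0.30750·170 + 0.03900·250 + 0.04325·330 + 0.05125·100) / 0.22285 = 81.4225 / 0.22285 ≈ 365.4
  x_2 = (0.08550·170 + 0.25000·250 + 0.07725·330 + 0.01425·100) / 0.22285 = 103.9525 / 0.22285 ≈ 466.5
  x_3 = (0.26250·170 + 0.14200·250 + 0.47175·330 + 0.04375·100) / 0.22285 = 240.1775 / 0.22285 ≈ 1077.8
  x_4 = (0.05750·170 + 0.11600·250 + 0.07150·330 + 0.38100·100) / 0.22285 = 100.47 / 0.22285 ≈ 450.8

x_3 = 1077.8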